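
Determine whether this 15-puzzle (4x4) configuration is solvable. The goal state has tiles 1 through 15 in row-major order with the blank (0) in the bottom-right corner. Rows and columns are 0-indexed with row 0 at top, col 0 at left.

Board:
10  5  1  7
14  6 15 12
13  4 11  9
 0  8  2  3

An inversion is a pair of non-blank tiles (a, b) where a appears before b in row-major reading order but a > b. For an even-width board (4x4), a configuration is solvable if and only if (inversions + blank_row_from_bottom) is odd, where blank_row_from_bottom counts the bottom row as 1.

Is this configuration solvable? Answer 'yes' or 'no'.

Inversions: 60
Blank is in row 3 (0-indexed from top), which is row 1 counting from the bottom (bottom = 1).
60 + 1 = 61, which is odd, so the puzzle is solvable.

Answer: yes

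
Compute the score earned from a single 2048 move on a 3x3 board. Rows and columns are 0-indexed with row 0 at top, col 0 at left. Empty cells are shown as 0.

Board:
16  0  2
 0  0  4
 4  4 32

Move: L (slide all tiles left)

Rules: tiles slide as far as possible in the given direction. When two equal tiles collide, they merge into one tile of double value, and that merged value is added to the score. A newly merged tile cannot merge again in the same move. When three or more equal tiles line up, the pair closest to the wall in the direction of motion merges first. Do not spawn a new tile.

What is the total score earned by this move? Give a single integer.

Slide left:
row 0: [16, 0, 2] -> [16, 2, 0]  score +0 (running 0)
row 1: [0, 0, 4] -> [4, 0, 0]  score +0 (running 0)
row 2: [4, 4, 32] -> [8, 32, 0]  score +8 (running 8)
Board after move:
16  2  0
 4  0  0
 8 32  0

Answer: 8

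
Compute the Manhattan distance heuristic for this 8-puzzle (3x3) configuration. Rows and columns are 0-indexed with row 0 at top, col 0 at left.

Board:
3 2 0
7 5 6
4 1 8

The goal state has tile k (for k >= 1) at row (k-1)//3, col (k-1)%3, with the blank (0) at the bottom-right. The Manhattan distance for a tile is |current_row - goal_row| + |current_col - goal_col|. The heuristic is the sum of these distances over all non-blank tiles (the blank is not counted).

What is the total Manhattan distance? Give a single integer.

Tile 3: (0,0)->(0,2) = 2
Tile 2: (0,1)->(0,1) = 0
Tile 7: (1,0)->(2,0) = 1
Tile 5: (1,1)->(1,1) = 0
Tile 6: (1,2)->(1,2) = 0
Tile 4: (2,0)->(1,0) = 1
Tile 1: (2,1)->(0,0) = 3
Tile 8: (2,2)->(2,1) = 1
Sum: 2 + 0 + 1 + 0 + 0 + 1 + 3 + 1 = 8

Answer: 8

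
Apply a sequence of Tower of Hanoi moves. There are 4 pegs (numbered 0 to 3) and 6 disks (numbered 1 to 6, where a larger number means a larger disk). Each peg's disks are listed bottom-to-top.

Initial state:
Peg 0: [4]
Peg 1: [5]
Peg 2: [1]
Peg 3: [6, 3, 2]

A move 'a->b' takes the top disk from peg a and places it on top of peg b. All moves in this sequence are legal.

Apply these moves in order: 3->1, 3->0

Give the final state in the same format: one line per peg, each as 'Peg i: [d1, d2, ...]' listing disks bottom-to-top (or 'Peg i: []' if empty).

After move 1 (3->1):
Peg 0: [4]
Peg 1: [5, 2]
Peg 2: [1]
Peg 3: [6, 3]

After move 2 (3->0):
Peg 0: [4, 3]
Peg 1: [5, 2]
Peg 2: [1]
Peg 3: [6]

Answer: Peg 0: [4, 3]
Peg 1: [5, 2]
Peg 2: [1]
Peg 3: [6]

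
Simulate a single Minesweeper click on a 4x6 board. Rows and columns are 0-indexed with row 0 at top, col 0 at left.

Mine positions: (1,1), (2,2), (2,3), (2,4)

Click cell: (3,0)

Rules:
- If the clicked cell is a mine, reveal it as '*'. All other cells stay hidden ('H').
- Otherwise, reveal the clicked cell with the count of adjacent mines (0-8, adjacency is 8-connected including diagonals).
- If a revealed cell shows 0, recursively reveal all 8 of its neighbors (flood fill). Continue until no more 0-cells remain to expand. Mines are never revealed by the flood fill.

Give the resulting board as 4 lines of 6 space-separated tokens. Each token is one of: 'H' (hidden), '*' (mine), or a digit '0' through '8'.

H H H H H H
H H H H H H
1 2 H H H H
0 1 H H H H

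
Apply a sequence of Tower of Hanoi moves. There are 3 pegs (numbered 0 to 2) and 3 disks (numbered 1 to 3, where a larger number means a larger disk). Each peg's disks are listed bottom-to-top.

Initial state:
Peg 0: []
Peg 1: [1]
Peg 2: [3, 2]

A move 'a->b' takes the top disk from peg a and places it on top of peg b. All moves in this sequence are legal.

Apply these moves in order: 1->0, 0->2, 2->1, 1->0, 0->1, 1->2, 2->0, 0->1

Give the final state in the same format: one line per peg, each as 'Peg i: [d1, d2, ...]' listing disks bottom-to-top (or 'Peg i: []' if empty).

After move 1 (1->0):
Peg 0: [1]
Peg 1: []
Peg 2: [3, 2]

After move 2 (0->2):
Peg 0: []
Peg 1: []
Peg 2: [3, 2, 1]

After move 3 (2->1):
Peg 0: []
Peg 1: [1]
Peg 2: [3, 2]

After move 4 (1->0):
Peg 0: [1]
Peg 1: []
Peg 2: [3, 2]

After move 5 (0->1):
Peg 0: []
Peg 1: [1]
Peg 2: [3, 2]

After move 6 (1->2):
Peg 0: []
Peg 1: []
Peg 2: [3, 2, 1]

After move 7 (2->0):
Peg 0: [1]
Peg 1: []
Peg 2: [3, 2]

After move 8 (0->1):
Peg 0: []
Peg 1: [1]
Peg 2: [3, 2]

Answer: Peg 0: []
Peg 1: [1]
Peg 2: [3, 2]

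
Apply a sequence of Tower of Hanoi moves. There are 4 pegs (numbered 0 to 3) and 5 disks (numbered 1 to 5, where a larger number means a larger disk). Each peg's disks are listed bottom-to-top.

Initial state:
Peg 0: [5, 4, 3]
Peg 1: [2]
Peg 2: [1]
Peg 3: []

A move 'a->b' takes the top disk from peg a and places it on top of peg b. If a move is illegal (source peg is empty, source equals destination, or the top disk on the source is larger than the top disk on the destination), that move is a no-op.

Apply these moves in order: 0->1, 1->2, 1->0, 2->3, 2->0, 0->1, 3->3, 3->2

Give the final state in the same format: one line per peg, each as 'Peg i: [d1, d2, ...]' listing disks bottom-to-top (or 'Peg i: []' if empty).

After move 1 (0->1):
Peg 0: [5, 4, 3]
Peg 1: [2]
Peg 2: [1]
Peg 3: []

After move 2 (1->2):
Peg 0: [5, 4, 3]
Peg 1: [2]
Peg 2: [1]
Peg 3: []

After move 3 (1->0):
Peg 0: [5, 4, 3, 2]
Peg 1: []
Peg 2: [1]
Peg 3: []

After move 4 (2->3):
Peg 0: [5, 4, 3, 2]
Peg 1: []
Peg 2: []
Peg 3: [1]

After move 5 (2->0):
Peg 0: [5, 4, 3, 2]
Peg 1: []
Peg 2: []
Peg 3: [1]

After move 6 (0->1):
Peg 0: [5, 4, 3]
Peg 1: [2]
Peg 2: []
Peg 3: [1]

After move 7 (3->3):
Peg 0: [5, 4, 3]
Peg 1: [2]
Peg 2: []
Peg 3: [1]

After move 8 (3->2):
Peg 0: [5, 4, 3]
Peg 1: [2]
Peg 2: [1]
Peg 3: []

Answer: Peg 0: [5, 4, 3]
Peg 1: [2]
Peg 2: [1]
Peg 3: []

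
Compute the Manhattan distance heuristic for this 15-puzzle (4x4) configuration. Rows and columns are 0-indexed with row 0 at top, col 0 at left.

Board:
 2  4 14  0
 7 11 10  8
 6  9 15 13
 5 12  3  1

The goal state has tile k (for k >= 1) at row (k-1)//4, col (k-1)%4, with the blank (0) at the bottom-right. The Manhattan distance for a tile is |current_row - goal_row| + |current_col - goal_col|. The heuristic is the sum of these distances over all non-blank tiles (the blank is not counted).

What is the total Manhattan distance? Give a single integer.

Answer: 35

Derivation:
Tile 2: at (0,0), goal (0,1), distance |0-0|+|0-1| = 1
Tile 4: at (0,1), goal (0,3), distance |0-0|+|1-3| = 2
Tile 14: at (0,2), goal (3,1), distance |0-3|+|2-1| = 4
Tile 7: at (1,0), goal (1,2), distance |1-1|+|0-2| = 2
Tile 11: at (1,1), goal (2,2), distance |1-2|+|1-2| = 2
Tile 10: at (1,2), goal (2,1), distance |1-2|+|2-1| = 2
Tile 8: at (1,3), goal (1,3), distance |1-1|+|3-3| = 0
Tile 6: at (2,0), goal (1,1), distance |2-1|+|0-1| = 2
Tile 9: at (2,1), goal (2,0), distance |2-2|+|1-0| = 1
Tile 15: at (2,2), goal (3,2), distance |2-3|+|2-2| = 1
Tile 13: at (2,3), goal (3,0), distance |2-3|+|3-0| = 4
Tile 5: at (3,0), goal (1,0), distance |3-1|+|0-0| = 2
Tile 12: at (3,1), goal (2,3), distance |3-2|+|1-3| = 3
Tile 3: at (3,2), goal (0,2), distance |3-0|+|2-2| = 3
Tile 1: at (3,3), goal (0,0), distance |3-0|+|3-0| = 6
Sum: 1 + 2 + 4 + 2 + 2 + 2 + 0 + 2 + 1 + 1 + 4 + 2 + 3 + 3 + 6 = 35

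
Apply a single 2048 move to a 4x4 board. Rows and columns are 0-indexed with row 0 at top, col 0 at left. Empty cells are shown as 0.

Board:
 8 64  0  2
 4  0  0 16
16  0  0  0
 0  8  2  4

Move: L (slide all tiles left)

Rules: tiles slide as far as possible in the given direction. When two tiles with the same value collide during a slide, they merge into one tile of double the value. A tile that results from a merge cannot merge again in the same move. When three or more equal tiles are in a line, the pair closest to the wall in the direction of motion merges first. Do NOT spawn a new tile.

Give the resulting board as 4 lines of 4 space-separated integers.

Answer:  8 64  2  0
 4 16  0  0
16  0  0  0
 8  2  4  0

Derivation:
Slide left:
row 0: [8, 64, 0, 2] -> [8, 64, 2, 0]
row 1: [4, 0, 0, 16] -> [4, 16, 0, 0]
row 2: [16, 0, 0, 0] -> [16, 0, 0, 0]
row 3: [0, 8, 2, 4] -> [8, 2, 4, 0]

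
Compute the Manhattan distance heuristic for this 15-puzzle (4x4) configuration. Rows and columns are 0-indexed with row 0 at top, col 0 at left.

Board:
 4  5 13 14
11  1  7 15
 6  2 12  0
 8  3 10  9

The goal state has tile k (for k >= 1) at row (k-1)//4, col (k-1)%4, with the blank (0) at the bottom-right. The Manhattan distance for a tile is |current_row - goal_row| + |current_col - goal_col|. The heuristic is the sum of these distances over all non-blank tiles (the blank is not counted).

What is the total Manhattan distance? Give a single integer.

Answer: 43

Derivation:
Tile 4: (0,0)->(0,3) = 3
Tile 5: (0,1)->(1,0) = 2
Tile 13: (0,2)->(3,0) = 5
Tile 14: (0,3)->(3,1) = 5
Tile 11: (1,0)->(2,2) = 3
Tile 1: (1,1)->(0,0) = 2
Tile 7: (1,2)->(1,2) = 0
Tile 15: (1,3)->(3,2) = 3
Tile 6: (2,0)->(1,1) = 2
Tile 2: (2,1)->(0,1) = 2
Tile 12: (2,2)->(2,3) = 1
Tile 8: (3,0)->(1,3) = 5
Tile 3: (3,1)->(0,2) = 4
Tile 10: (3,2)->(2,1) = 2
Tile 9: (3,3)->(2,0) = 4
Sum: 3 + 2 + 5 + 5 + 3 + 2 + 0 + 3 + 2 + 2 + 1 + 5 + 4 + 2 + 4 = 43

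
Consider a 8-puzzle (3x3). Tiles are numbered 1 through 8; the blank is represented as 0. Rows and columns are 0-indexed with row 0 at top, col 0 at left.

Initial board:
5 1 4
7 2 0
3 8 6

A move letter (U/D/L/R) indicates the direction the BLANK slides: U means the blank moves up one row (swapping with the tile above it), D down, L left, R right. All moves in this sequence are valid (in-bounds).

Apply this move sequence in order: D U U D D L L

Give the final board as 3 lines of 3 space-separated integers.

Answer: 5 1 4
7 2 6
0 3 8

Derivation:
After move 1 (D):
5 1 4
7 2 6
3 8 0

After move 2 (U):
5 1 4
7 2 0
3 8 6

After move 3 (U):
5 1 0
7 2 4
3 8 6

After move 4 (D):
5 1 4
7 2 0
3 8 6

After move 5 (D):
5 1 4
7 2 6
3 8 0

After move 6 (L):
5 1 4
7 2 6
3 0 8

After move 7 (L):
5 1 4
7 2 6
0 3 8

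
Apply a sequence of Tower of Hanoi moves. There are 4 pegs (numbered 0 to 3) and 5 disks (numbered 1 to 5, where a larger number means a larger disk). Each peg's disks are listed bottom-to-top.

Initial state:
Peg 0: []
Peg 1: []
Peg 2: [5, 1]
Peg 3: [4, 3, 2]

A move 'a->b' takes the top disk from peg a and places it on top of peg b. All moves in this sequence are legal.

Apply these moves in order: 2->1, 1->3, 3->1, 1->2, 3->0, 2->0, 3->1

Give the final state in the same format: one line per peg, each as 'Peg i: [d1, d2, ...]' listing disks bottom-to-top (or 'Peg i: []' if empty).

After move 1 (2->1):
Peg 0: []
Peg 1: [1]
Peg 2: [5]
Peg 3: [4, 3, 2]

After move 2 (1->3):
Peg 0: []
Peg 1: []
Peg 2: [5]
Peg 3: [4, 3, 2, 1]

After move 3 (3->1):
Peg 0: []
Peg 1: [1]
Peg 2: [5]
Peg 3: [4, 3, 2]

After move 4 (1->2):
Peg 0: []
Peg 1: []
Peg 2: [5, 1]
Peg 3: [4, 3, 2]

After move 5 (3->0):
Peg 0: [2]
Peg 1: []
Peg 2: [5, 1]
Peg 3: [4, 3]

After move 6 (2->0):
Peg 0: [2, 1]
Peg 1: []
Peg 2: [5]
Peg 3: [4, 3]

After move 7 (3->1):
Peg 0: [2, 1]
Peg 1: [3]
Peg 2: [5]
Peg 3: [4]

Answer: Peg 0: [2, 1]
Peg 1: [3]
Peg 2: [5]
Peg 3: [4]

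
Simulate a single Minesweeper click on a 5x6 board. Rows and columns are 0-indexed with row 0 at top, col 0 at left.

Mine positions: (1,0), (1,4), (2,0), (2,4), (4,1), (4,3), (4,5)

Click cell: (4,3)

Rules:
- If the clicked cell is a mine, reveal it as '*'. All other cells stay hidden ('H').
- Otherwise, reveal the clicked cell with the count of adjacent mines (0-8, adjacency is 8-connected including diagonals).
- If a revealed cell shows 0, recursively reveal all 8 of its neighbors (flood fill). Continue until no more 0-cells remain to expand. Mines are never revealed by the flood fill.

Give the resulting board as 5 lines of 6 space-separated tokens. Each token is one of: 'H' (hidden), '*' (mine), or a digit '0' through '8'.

H H H H H H
H H H H H H
H H H H H H
H H H H H H
H H H * H H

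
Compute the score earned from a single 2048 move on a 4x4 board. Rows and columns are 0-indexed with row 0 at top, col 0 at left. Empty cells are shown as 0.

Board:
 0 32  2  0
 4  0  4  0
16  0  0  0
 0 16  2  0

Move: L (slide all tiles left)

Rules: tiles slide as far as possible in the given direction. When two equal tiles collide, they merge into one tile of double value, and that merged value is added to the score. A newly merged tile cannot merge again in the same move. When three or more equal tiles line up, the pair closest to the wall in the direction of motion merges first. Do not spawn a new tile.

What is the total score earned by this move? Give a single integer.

Slide left:
row 0: [0, 32, 2, 0] -> [32, 2, 0, 0]  score +0 (running 0)
row 1: [4, 0, 4, 0] -> [8, 0, 0, 0]  score +8 (running 8)
row 2: [16, 0, 0, 0] -> [16, 0, 0, 0]  score +0 (running 8)
row 3: [0, 16, 2, 0] -> [16, 2, 0, 0]  score +0 (running 8)
Board after move:
32  2  0  0
 8  0  0  0
16  0  0  0
16  2  0  0

Answer: 8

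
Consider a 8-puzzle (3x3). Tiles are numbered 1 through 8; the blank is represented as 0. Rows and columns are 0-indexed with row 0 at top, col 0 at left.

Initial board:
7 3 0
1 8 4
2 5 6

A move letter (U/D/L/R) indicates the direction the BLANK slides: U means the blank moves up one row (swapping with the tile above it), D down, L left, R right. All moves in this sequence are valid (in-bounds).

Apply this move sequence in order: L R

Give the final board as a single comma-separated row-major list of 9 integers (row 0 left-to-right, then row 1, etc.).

Answer: 7, 3, 0, 1, 8, 4, 2, 5, 6

Derivation:
After move 1 (L):
7 0 3
1 8 4
2 5 6

After move 2 (R):
7 3 0
1 8 4
2 5 6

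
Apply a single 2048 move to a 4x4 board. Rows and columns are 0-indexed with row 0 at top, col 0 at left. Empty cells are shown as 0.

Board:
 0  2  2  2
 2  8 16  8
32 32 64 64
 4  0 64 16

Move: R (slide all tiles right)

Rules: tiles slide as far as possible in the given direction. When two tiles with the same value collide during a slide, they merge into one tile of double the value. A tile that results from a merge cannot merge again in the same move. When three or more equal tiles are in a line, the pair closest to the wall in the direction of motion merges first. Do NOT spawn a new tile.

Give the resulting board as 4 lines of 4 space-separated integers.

Answer:   0   0   2   4
  2   8  16   8
  0   0  64 128
  0   4  64  16

Derivation:
Slide right:
row 0: [0, 2, 2, 2] -> [0, 0, 2, 4]
row 1: [2, 8, 16, 8] -> [2, 8, 16, 8]
row 2: [32, 32, 64, 64] -> [0, 0, 64, 128]
row 3: [4, 0, 64, 16] -> [0, 4, 64, 16]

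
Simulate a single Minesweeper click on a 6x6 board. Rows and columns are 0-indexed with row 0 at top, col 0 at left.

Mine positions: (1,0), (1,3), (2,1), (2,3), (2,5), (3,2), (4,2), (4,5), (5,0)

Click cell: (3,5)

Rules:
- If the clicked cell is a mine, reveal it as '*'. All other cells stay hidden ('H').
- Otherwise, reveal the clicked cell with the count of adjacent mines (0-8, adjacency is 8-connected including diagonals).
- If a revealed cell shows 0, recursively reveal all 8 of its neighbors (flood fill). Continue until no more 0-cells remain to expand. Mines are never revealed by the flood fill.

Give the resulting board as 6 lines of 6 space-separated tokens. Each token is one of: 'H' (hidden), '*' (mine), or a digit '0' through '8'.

H H H H H H
H H H H H H
H H H H H H
H H H H H 2
H H H H H H
H H H H H H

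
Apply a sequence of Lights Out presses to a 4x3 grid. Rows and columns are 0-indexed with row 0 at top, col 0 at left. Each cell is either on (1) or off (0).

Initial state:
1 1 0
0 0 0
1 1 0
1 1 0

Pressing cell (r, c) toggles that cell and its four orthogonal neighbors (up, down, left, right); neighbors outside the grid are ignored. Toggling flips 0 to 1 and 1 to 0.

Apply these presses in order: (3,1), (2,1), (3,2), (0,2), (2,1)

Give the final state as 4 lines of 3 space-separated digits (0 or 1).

After press 1 at (3,1):
1 1 0
0 0 0
1 0 0
0 0 1

After press 2 at (2,1):
1 1 0
0 1 0
0 1 1
0 1 1

After press 3 at (3,2):
1 1 0
0 1 0
0 1 0
0 0 0

After press 4 at (0,2):
1 0 1
0 1 1
0 1 0
0 0 0

After press 5 at (2,1):
1 0 1
0 0 1
1 0 1
0 1 0

Answer: 1 0 1
0 0 1
1 0 1
0 1 0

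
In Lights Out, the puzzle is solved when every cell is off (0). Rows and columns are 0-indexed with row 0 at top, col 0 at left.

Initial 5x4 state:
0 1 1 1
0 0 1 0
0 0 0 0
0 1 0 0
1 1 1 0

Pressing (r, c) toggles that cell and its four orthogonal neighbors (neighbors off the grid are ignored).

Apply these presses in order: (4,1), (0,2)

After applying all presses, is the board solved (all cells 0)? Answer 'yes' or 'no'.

After press 1 at (4,1):
0 1 1 1
0 0 1 0
0 0 0 0
0 0 0 0
0 0 0 0

After press 2 at (0,2):
0 0 0 0
0 0 0 0
0 0 0 0
0 0 0 0
0 0 0 0

Lights still on: 0

Answer: yes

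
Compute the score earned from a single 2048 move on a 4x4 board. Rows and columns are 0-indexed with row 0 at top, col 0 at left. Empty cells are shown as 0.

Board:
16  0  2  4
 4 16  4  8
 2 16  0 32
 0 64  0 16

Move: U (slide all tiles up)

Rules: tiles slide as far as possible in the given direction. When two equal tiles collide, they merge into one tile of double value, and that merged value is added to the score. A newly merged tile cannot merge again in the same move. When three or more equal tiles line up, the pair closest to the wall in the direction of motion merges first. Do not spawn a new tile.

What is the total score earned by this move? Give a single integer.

Answer: 32

Derivation:
Slide up:
col 0: [16, 4, 2, 0] -> [16, 4, 2, 0]  score +0 (running 0)
col 1: [0, 16, 16, 64] -> [32, 64, 0, 0]  score +32 (running 32)
col 2: [2, 4, 0, 0] -> [2, 4, 0, 0]  score +0 (running 32)
col 3: [4, 8, 32, 16] -> [4, 8, 32, 16]  score +0 (running 32)
Board after move:
16 32  2  4
 4 64  4  8
 2  0  0 32
 0  0  0 16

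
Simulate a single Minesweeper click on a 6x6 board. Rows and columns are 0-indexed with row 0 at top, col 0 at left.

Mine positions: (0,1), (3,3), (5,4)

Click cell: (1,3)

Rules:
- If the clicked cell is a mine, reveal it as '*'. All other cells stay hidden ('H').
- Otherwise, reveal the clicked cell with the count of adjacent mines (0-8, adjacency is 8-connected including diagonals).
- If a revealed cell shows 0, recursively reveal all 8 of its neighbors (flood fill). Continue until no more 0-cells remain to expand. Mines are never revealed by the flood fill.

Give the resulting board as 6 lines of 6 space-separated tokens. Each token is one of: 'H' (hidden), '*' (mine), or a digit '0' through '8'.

H H 1 0 0 0
H H 1 0 0 0
H H 1 1 1 0
H H H H 1 0
H H H H 2 1
H H H H H H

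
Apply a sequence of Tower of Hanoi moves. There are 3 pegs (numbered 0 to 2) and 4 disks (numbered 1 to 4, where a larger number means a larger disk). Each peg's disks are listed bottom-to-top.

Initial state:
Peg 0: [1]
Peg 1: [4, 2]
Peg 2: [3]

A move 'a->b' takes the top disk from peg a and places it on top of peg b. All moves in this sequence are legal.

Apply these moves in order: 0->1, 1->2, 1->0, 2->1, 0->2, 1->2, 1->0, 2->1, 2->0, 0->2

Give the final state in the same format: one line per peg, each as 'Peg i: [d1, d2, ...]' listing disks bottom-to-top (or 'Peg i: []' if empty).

Answer: Peg 0: [4]
Peg 1: [1]
Peg 2: [3, 2]

Derivation:
After move 1 (0->1):
Peg 0: []
Peg 1: [4, 2, 1]
Peg 2: [3]

After move 2 (1->2):
Peg 0: []
Peg 1: [4, 2]
Peg 2: [3, 1]

After move 3 (1->0):
Peg 0: [2]
Peg 1: [4]
Peg 2: [3, 1]

After move 4 (2->1):
Peg 0: [2]
Peg 1: [4, 1]
Peg 2: [3]

After move 5 (0->2):
Peg 0: []
Peg 1: [4, 1]
Peg 2: [3, 2]

After move 6 (1->2):
Peg 0: []
Peg 1: [4]
Peg 2: [3, 2, 1]

After move 7 (1->0):
Peg 0: [4]
Peg 1: []
Peg 2: [3, 2, 1]

After move 8 (2->1):
Peg 0: [4]
Peg 1: [1]
Peg 2: [3, 2]

After move 9 (2->0):
Peg 0: [4, 2]
Peg 1: [1]
Peg 2: [3]

After move 10 (0->2):
Peg 0: [4]
Peg 1: [1]
Peg 2: [3, 2]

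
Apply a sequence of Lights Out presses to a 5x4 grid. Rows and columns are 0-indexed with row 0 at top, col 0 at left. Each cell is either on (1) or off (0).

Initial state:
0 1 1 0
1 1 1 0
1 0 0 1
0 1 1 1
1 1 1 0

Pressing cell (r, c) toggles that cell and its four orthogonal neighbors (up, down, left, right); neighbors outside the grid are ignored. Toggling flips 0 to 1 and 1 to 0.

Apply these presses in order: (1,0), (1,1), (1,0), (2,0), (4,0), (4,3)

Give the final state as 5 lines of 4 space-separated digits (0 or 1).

After press 1 at (1,0):
1 1 1 0
0 0 1 0
0 0 0 1
0 1 1 1
1 1 1 0

After press 2 at (1,1):
1 0 1 0
1 1 0 0
0 1 0 1
0 1 1 1
1 1 1 0

After press 3 at (1,0):
0 0 1 0
0 0 0 0
1 1 0 1
0 1 1 1
1 1 1 0

After press 4 at (2,0):
0 0 1 0
1 0 0 0
0 0 0 1
1 1 1 1
1 1 1 0

After press 5 at (4,0):
0 0 1 0
1 0 0 0
0 0 0 1
0 1 1 1
0 0 1 0

After press 6 at (4,3):
0 0 1 0
1 0 0 0
0 0 0 1
0 1 1 0
0 0 0 1

Answer: 0 0 1 0
1 0 0 0
0 0 0 1
0 1 1 0
0 0 0 1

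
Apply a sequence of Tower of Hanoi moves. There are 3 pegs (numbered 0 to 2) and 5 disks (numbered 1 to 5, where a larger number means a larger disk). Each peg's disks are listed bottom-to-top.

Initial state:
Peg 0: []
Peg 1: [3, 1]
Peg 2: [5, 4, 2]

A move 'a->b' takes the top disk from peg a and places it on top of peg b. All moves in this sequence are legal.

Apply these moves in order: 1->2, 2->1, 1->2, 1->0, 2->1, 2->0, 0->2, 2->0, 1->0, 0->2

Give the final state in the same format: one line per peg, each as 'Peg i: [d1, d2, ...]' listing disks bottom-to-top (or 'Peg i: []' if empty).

After move 1 (1->2):
Peg 0: []
Peg 1: [3]
Peg 2: [5, 4, 2, 1]

After move 2 (2->1):
Peg 0: []
Peg 1: [3, 1]
Peg 2: [5, 4, 2]

After move 3 (1->2):
Peg 0: []
Peg 1: [3]
Peg 2: [5, 4, 2, 1]

After move 4 (1->0):
Peg 0: [3]
Peg 1: []
Peg 2: [5, 4, 2, 1]

After move 5 (2->1):
Peg 0: [3]
Peg 1: [1]
Peg 2: [5, 4, 2]

After move 6 (2->0):
Peg 0: [3, 2]
Peg 1: [1]
Peg 2: [5, 4]

After move 7 (0->2):
Peg 0: [3]
Peg 1: [1]
Peg 2: [5, 4, 2]

After move 8 (2->0):
Peg 0: [3, 2]
Peg 1: [1]
Peg 2: [5, 4]

After move 9 (1->0):
Peg 0: [3, 2, 1]
Peg 1: []
Peg 2: [5, 4]

After move 10 (0->2):
Peg 0: [3, 2]
Peg 1: []
Peg 2: [5, 4, 1]

Answer: Peg 0: [3, 2]
Peg 1: []
Peg 2: [5, 4, 1]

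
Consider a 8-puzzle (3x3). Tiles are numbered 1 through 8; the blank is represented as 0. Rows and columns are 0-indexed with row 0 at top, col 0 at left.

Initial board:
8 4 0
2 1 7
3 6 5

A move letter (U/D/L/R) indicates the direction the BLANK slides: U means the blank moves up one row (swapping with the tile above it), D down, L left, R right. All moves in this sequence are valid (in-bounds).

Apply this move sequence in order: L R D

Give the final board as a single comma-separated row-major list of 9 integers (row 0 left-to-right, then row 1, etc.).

After move 1 (L):
8 0 4
2 1 7
3 6 5

After move 2 (R):
8 4 0
2 1 7
3 6 5

After move 3 (D):
8 4 7
2 1 0
3 6 5

Answer: 8, 4, 7, 2, 1, 0, 3, 6, 5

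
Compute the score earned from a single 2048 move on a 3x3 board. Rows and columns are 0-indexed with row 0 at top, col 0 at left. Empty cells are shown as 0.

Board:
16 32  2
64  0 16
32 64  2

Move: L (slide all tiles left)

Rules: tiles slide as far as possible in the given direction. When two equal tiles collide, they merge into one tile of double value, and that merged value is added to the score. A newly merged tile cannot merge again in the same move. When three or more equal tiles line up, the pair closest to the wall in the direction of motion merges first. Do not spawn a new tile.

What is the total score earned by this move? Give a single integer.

Answer: 0

Derivation:
Slide left:
row 0: [16, 32, 2] -> [16, 32, 2]  score +0 (running 0)
row 1: [64, 0, 16] -> [64, 16, 0]  score +0 (running 0)
row 2: [32, 64, 2] -> [32, 64, 2]  score +0 (running 0)
Board after move:
16 32  2
64 16  0
32 64  2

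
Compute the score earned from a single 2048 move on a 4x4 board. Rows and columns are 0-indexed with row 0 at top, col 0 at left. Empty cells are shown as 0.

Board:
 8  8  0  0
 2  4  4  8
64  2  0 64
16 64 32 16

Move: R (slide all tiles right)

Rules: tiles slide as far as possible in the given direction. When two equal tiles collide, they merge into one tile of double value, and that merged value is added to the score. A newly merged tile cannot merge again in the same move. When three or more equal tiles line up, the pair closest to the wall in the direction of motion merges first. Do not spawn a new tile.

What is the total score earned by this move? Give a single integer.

Slide right:
row 0: [8, 8, 0, 0] -> [0, 0, 0, 16]  score +16 (running 16)
row 1: [2, 4, 4, 8] -> [0, 2, 8, 8]  score +8 (running 24)
row 2: [64, 2, 0, 64] -> [0, 64, 2, 64]  score +0 (running 24)
row 3: [16, 64, 32, 16] -> [16, 64, 32, 16]  score +0 (running 24)
Board after move:
 0  0  0 16
 0  2  8  8
 0 64  2 64
16 64 32 16

Answer: 24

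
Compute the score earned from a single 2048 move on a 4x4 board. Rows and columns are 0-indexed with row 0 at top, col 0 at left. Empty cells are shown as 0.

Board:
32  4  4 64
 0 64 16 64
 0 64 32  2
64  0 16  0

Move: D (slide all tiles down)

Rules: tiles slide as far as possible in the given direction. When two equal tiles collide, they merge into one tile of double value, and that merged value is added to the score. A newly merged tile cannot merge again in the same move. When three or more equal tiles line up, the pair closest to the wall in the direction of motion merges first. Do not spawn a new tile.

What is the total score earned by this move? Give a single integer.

Slide down:
col 0: [32, 0, 0, 64] -> [0, 0, 32, 64]  score +0 (running 0)
col 1: [4, 64, 64, 0] -> [0, 0, 4, 128]  score +128 (running 128)
col 2: [4, 16, 32, 16] -> [4, 16, 32, 16]  score +0 (running 128)
col 3: [64, 64, 2, 0] -> [0, 0, 128, 2]  score +128 (running 256)
Board after move:
  0   0   4   0
  0   0  16   0
 32   4  32 128
 64 128  16   2

Answer: 256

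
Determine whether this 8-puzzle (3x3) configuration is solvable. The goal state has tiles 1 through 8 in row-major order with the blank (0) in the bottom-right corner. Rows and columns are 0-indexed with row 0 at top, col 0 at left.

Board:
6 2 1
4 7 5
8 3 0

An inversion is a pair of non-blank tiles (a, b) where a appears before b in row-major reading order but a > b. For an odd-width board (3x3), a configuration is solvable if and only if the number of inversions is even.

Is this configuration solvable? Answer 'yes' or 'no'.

Inversions (pairs i<j in row-major order where tile[i] > tile[j] > 0): 11
11 is odd, so the puzzle is not solvable.

Answer: no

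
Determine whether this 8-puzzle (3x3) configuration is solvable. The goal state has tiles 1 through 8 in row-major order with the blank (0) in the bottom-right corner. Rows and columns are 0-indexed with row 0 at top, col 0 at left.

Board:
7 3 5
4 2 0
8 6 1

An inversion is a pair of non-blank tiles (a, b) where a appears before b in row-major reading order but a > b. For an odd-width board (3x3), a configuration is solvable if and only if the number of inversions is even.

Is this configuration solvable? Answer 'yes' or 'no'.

Answer: no

Derivation:
Inversions (pairs i<j in row-major order where tile[i] > tile[j] > 0): 17
17 is odd, so the puzzle is not solvable.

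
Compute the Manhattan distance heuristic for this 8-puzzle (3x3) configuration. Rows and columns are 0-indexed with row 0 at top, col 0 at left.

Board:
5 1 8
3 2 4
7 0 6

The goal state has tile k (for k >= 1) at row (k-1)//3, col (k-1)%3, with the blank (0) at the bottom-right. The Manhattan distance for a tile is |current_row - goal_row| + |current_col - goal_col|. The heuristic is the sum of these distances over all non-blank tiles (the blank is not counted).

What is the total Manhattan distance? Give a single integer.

Answer: 13

Derivation:
Tile 5: (0,0)->(1,1) = 2
Tile 1: (0,1)->(0,0) = 1
Tile 8: (0,2)->(2,1) = 3
Tile 3: (1,0)->(0,2) = 3
Tile 2: (1,1)->(0,1) = 1
Tile 4: (1,2)->(1,0) = 2
Tile 7: (2,0)->(2,0) = 0
Tile 6: (2,2)->(1,2) = 1
Sum: 2 + 1 + 3 + 3 + 1 + 2 + 0 + 1 = 13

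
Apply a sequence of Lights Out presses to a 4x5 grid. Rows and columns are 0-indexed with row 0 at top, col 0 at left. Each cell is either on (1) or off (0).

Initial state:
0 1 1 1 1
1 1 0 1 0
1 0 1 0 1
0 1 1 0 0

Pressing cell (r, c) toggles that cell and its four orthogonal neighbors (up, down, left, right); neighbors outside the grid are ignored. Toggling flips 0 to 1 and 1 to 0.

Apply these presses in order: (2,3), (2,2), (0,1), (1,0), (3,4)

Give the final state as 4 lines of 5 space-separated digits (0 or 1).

Answer: 0 0 0 1 1
0 1 1 0 0
0 1 1 0 1
0 1 0 0 1

Derivation:
After press 1 at (2,3):
0 1 1 1 1
1 1 0 0 0
1 0 0 1 0
0 1 1 1 0

After press 2 at (2,2):
0 1 1 1 1
1 1 1 0 0
1 1 1 0 0
0 1 0 1 0

After press 3 at (0,1):
1 0 0 1 1
1 0 1 0 0
1 1 1 0 0
0 1 0 1 0

After press 4 at (1,0):
0 0 0 1 1
0 1 1 0 0
0 1 1 0 0
0 1 0 1 0

After press 5 at (3,4):
0 0 0 1 1
0 1 1 0 0
0 1 1 0 1
0 1 0 0 1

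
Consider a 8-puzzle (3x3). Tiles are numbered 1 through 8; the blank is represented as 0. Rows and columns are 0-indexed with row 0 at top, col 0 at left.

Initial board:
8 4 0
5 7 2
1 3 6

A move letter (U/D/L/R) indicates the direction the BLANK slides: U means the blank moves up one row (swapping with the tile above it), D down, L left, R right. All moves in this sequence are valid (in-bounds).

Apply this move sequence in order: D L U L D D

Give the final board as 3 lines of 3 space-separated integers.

Answer: 5 8 2
1 4 7
0 3 6

Derivation:
After move 1 (D):
8 4 2
5 7 0
1 3 6

After move 2 (L):
8 4 2
5 0 7
1 3 6

After move 3 (U):
8 0 2
5 4 7
1 3 6

After move 4 (L):
0 8 2
5 4 7
1 3 6

After move 5 (D):
5 8 2
0 4 7
1 3 6

After move 6 (D):
5 8 2
1 4 7
0 3 6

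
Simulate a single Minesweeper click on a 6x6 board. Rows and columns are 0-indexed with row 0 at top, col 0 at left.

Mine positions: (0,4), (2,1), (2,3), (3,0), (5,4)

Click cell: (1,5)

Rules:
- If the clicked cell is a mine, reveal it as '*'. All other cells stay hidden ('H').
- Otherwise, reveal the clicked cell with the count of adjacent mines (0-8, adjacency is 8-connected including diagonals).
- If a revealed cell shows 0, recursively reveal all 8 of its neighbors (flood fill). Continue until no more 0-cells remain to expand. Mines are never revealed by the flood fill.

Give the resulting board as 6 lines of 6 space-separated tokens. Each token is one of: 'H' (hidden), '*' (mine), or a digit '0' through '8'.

H H H H H H
H H H H H 1
H H H H H H
H H H H H H
H H H H H H
H H H H H H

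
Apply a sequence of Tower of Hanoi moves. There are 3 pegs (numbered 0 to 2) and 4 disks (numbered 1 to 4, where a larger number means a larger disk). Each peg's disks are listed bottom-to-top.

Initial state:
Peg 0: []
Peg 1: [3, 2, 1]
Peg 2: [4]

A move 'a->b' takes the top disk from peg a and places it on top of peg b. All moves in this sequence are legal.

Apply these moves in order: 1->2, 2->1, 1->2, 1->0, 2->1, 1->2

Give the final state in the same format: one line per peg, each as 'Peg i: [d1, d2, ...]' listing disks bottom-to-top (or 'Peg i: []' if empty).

After move 1 (1->2):
Peg 0: []
Peg 1: [3, 2]
Peg 2: [4, 1]

After move 2 (2->1):
Peg 0: []
Peg 1: [3, 2, 1]
Peg 2: [4]

After move 3 (1->2):
Peg 0: []
Peg 1: [3, 2]
Peg 2: [4, 1]

After move 4 (1->0):
Peg 0: [2]
Peg 1: [3]
Peg 2: [4, 1]

After move 5 (2->1):
Peg 0: [2]
Peg 1: [3, 1]
Peg 2: [4]

After move 6 (1->2):
Peg 0: [2]
Peg 1: [3]
Peg 2: [4, 1]

Answer: Peg 0: [2]
Peg 1: [3]
Peg 2: [4, 1]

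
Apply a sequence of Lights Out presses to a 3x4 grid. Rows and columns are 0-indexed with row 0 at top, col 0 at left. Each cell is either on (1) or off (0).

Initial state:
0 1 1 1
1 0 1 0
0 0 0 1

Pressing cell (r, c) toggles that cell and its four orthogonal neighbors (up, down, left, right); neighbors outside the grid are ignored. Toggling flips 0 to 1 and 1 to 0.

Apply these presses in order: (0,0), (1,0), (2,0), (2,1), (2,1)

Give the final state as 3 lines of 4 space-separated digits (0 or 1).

After press 1 at (0,0):
1 0 1 1
0 0 1 0
0 0 0 1

After press 2 at (1,0):
0 0 1 1
1 1 1 0
1 0 0 1

After press 3 at (2,0):
0 0 1 1
0 1 1 0
0 1 0 1

After press 4 at (2,1):
0 0 1 1
0 0 1 0
1 0 1 1

After press 5 at (2,1):
0 0 1 1
0 1 1 0
0 1 0 1

Answer: 0 0 1 1
0 1 1 0
0 1 0 1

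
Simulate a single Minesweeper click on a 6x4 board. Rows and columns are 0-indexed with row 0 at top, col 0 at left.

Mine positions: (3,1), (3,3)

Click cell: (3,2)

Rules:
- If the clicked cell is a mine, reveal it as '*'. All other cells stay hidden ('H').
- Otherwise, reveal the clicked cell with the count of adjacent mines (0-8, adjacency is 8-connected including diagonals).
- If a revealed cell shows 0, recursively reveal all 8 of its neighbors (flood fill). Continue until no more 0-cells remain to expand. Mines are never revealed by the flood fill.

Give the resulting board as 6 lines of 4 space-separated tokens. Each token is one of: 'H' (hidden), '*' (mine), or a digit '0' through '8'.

H H H H
H H H H
H H H H
H H 2 H
H H H H
H H H H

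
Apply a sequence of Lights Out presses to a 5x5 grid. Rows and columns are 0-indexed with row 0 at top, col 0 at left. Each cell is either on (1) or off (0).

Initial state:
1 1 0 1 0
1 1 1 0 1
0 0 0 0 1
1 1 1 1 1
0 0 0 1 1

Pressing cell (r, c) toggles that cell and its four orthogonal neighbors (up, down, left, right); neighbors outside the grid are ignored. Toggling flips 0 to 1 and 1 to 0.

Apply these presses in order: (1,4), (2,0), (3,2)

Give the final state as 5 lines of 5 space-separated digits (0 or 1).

After press 1 at (1,4):
1 1 0 1 1
1 1 1 1 0
0 0 0 0 0
1 1 1 1 1
0 0 0 1 1

After press 2 at (2,0):
1 1 0 1 1
0 1 1 1 0
1 1 0 0 0
0 1 1 1 1
0 0 0 1 1

After press 3 at (3,2):
1 1 0 1 1
0 1 1 1 0
1 1 1 0 0
0 0 0 0 1
0 0 1 1 1

Answer: 1 1 0 1 1
0 1 1 1 0
1 1 1 0 0
0 0 0 0 1
0 0 1 1 1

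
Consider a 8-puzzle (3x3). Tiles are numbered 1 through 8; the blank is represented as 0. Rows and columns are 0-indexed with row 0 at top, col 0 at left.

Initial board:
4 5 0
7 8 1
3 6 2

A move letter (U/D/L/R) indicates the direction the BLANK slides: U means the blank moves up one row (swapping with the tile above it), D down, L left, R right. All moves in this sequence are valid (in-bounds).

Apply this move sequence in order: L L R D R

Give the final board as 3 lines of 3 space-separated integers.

Answer: 4 8 5
7 1 0
3 6 2

Derivation:
After move 1 (L):
4 0 5
7 8 1
3 6 2

After move 2 (L):
0 4 5
7 8 1
3 6 2

After move 3 (R):
4 0 5
7 8 1
3 6 2

After move 4 (D):
4 8 5
7 0 1
3 6 2

After move 5 (R):
4 8 5
7 1 0
3 6 2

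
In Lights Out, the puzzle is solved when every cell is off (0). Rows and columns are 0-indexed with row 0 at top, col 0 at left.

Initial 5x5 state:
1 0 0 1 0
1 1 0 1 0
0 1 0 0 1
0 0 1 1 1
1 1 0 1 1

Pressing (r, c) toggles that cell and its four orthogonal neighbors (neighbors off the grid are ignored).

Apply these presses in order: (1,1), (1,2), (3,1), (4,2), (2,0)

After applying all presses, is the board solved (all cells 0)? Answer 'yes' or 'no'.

After press 1 at (1,1):
1 1 0 1 0
0 0 1 1 0
0 0 0 0 1
0 0 1 1 1
1 1 0 1 1

After press 2 at (1,2):
1 1 1 1 0
0 1 0 0 0
0 0 1 0 1
0 0 1 1 1
1 1 0 1 1

After press 3 at (3,1):
1 1 1 1 0
0 1 0 0 0
0 1 1 0 1
1 1 0 1 1
1 0 0 1 1

After press 4 at (4,2):
1 1 1 1 0
0 1 0 0 0
0 1 1 0 1
1 1 1 1 1
1 1 1 0 1

After press 5 at (2,0):
1 1 1 1 0
1 1 0 0 0
1 0 1 0 1
0 1 1 1 1
1 1 1 0 1

Lights still on: 17

Answer: no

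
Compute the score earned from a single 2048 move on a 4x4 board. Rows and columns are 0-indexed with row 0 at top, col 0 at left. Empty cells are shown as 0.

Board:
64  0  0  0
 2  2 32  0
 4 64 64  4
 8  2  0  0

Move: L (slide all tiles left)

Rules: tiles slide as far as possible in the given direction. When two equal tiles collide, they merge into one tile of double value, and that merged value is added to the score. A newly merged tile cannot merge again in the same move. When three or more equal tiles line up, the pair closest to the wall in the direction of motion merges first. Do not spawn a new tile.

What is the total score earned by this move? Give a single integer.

Slide left:
row 0: [64, 0, 0, 0] -> [64, 0, 0, 0]  score +0 (running 0)
row 1: [2, 2, 32, 0] -> [4, 32, 0, 0]  score +4 (running 4)
row 2: [4, 64, 64, 4] -> [4, 128, 4, 0]  score +128 (running 132)
row 3: [8, 2, 0, 0] -> [8, 2, 0, 0]  score +0 (running 132)
Board after move:
 64   0   0   0
  4  32   0   0
  4 128   4   0
  8   2   0   0

Answer: 132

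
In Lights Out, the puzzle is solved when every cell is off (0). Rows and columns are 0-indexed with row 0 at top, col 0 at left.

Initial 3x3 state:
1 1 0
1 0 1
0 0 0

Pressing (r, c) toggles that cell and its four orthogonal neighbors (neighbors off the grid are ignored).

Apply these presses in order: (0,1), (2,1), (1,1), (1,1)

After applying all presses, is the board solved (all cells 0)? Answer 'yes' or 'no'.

After press 1 at (0,1):
0 0 1
1 1 1
0 0 0

After press 2 at (2,1):
0 0 1
1 0 1
1 1 1

After press 3 at (1,1):
0 1 1
0 1 0
1 0 1

After press 4 at (1,1):
0 0 1
1 0 1
1 1 1

Lights still on: 6

Answer: no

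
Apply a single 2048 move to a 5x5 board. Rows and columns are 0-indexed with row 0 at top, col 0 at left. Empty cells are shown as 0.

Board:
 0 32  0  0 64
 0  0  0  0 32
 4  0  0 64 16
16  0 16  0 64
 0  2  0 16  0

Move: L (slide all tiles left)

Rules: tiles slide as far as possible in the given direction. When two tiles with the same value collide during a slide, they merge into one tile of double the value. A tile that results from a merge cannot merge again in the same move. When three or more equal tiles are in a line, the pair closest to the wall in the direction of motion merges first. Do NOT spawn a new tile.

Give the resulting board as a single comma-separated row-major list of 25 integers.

Slide left:
row 0: [0, 32, 0, 0, 64] -> [32, 64, 0, 0, 0]
row 1: [0, 0, 0, 0, 32] -> [32, 0, 0, 0, 0]
row 2: [4, 0, 0, 64, 16] -> [4, 64, 16, 0, 0]
row 3: [16, 0, 16, 0, 64] -> [32, 64, 0, 0, 0]
row 4: [0, 2, 0, 16, 0] -> [2, 16, 0, 0, 0]

Answer: 32, 64, 0, 0, 0, 32, 0, 0, 0, 0, 4, 64, 16, 0, 0, 32, 64, 0, 0, 0, 2, 16, 0, 0, 0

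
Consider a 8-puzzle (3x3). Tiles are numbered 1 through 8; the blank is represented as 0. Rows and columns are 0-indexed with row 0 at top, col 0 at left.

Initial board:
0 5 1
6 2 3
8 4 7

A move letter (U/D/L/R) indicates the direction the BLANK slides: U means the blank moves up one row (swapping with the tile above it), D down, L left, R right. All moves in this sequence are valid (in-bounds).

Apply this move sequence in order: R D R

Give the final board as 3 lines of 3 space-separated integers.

Answer: 5 2 1
6 3 0
8 4 7

Derivation:
After move 1 (R):
5 0 1
6 2 3
8 4 7

After move 2 (D):
5 2 1
6 0 3
8 4 7

After move 3 (R):
5 2 1
6 3 0
8 4 7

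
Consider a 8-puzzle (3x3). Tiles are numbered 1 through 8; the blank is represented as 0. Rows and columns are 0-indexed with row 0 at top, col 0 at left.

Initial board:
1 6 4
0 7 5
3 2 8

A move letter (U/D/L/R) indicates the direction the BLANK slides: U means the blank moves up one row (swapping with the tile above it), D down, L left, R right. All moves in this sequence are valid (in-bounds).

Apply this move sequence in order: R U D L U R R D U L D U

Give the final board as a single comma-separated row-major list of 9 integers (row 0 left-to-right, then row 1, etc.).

After move 1 (R):
1 6 4
7 0 5
3 2 8

After move 2 (U):
1 0 4
7 6 5
3 2 8

After move 3 (D):
1 6 4
7 0 5
3 2 8

After move 4 (L):
1 6 4
0 7 5
3 2 8

After move 5 (U):
0 6 4
1 7 5
3 2 8

After move 6 (R):
6 0 4
1 7 5
3 2 8

After move 7 (R):
6 4 0
1 7 5
3 2 8

After move 8 (D):
6 4 5
1 7 0
3 2 8

After move 9 (U):
6 4 0
1 7 5
3 2 8

After move 10 (L):
6 0 4
1 7 5
3 2 8

After move 11 (D):
6 7 4
1 0 5
3 2 8

After move 12 (U):
6 0 4
1 7 5
3 2 8

Answer: 6, 0, 4, 1, 7, 5, 3, 2, 8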